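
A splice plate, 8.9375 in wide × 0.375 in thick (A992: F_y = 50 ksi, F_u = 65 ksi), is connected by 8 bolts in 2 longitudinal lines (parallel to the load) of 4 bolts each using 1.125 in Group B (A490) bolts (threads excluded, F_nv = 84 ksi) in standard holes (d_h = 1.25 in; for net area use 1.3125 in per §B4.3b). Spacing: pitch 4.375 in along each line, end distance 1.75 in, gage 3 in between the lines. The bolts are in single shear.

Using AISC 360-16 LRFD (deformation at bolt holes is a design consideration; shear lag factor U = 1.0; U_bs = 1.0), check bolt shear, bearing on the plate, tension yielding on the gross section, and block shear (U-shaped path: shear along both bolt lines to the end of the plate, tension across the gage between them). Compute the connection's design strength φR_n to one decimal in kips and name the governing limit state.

150.8 kips (gross-section yield governs)

Bolt shear: A_b = π(1.125)²/4 = 0.99402 in². φR_n = 0.75 × 84 × 0.99402 × 8 × 1 = 501.0 kips.
Bearing (0.375 in plate, F_u = 65 ksi): end bolts L_c = 1.75 − 1.25/2 = 1.125, R_n = min(1.2×1.125×0.375×65, 2.4×1.125×0.375×65) = 32.906 kips/bolt; interior L_c = 4.375 − 1.25 = 3.125, R_n = 65.813 kips/bolt. φR_n = 0.75 × (2×32.906 + 6×65.813) = 345.5 kips.
Tension yield (gross): A_g = 8.9375×0.375 = 3.3516 in². φR_n = 0.90 × 50 × 3.3516 = 150.8 kips.
Block shear: shear path 2×[1.75+3×4.375] = 2×14.875 in, A_gv = 11.156, A_nv = 2×(14.875 − 3.5×1.3125)×0.375 = 7.7109 in²; tension across gage: (3 − 1×1.3125)×0.375 = 0.63281 in². R_n = min(0.6×65×7.7109, 0.6×50×11.156) + 1.0×65×0.63281 = min(300.73, 334.68) + 41.133 = 341.86 kips. φR_n = 0.75 × 341.86 = 256.4 kips.
Governing: min(501.0, 345.5, 150.8, 256.4) = 150.8 kips → gross-section yield.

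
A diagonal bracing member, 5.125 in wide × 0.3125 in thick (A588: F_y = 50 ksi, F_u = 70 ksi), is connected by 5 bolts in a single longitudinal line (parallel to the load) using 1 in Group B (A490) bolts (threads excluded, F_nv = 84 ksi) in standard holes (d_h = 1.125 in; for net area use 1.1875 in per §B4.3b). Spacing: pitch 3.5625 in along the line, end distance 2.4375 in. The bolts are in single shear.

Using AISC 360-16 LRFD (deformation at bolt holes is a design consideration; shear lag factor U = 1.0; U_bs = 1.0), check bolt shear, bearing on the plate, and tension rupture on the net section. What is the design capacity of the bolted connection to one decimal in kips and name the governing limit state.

Bolt shear: A_b = π(1)²/4 = 0.7854 in². φR_n = 0.75 × 84 × 0.7854 × 5 × 1 = 247.4 kips.
Bearing (0.3125 in plate, F_u = 70 ksi): end bolts L_c = 2.4375 − 1.125/2 = 1.875, R_n = min(1.2×1.875×0.3125×70, 2.4×1×0.3125×70) = 49.219 kips/bolt; interior L_c = 3.5625 − 1.125 = 2.4375, R_n = 52.5 kips/bolt. φR_n = 0.75 × (1×49.219 + 4×52.5) = 194.4 kips.
Tension rupture (net): A_n = (5.125 − 1×1.1875)×0.3125 = 1.2305 in² (U = 1.0, A_e = A_n). φR_n = 0.75 × 70 × 1.2305 = 64.6 kips.
Governing: min(247.4, 194.4, 64.6) = 64.6 kips → net-section rupture.

64.6 kips (net-section rupture governs)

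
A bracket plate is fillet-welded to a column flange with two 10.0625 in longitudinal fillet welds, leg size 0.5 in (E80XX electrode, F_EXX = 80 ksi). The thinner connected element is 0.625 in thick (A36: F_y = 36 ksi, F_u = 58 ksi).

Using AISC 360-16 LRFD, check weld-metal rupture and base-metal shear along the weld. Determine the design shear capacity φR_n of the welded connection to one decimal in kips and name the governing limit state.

256.1 kips (weld metal governs)

Weld metal: throat = 0.707×0.5 = 0.3535 in, L = 2×10.0625 = 20.125 in. φR_n = 0.75 × 0.6 × 80 × 0.3535 × 20.125 = 256.1 kips.
Base metal shear (0.625 in plate): yield φR_n = 1.0×0.6×36×0.625×20.125 = 271.7 kips; rupture φR_n = 0.75×0.6×58×0.625×20.125 = 328.3 kips; take 271.7 kips (yield).
Governing: min(256.1, 271.7) = 256.1 kips → weld metal.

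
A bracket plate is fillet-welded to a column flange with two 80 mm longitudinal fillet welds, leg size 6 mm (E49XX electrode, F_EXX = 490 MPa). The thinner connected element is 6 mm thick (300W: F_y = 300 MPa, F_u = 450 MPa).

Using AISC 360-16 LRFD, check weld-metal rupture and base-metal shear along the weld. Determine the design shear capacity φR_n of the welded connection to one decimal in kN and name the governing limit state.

Weld metal: throat = 0.707×6 = 4.242 mm, L = 2×80 = 160 mm. φR_n = 0.75 × 0.6 × 490 × 4.242 × 160 = 149.7 kN.
Base metal shear (6 mm plate): yield φR_n = 1.0×0.6×300×6×160 = 172.8 kN; rupture φR_n = 0.75×0.6×450×6×160 = 194.4 kN; take 172.8 kN (yield).
Governing: min(149.7, 172.8) = 149.7 kN → weld metal.

149.7 kN (weld metal governs)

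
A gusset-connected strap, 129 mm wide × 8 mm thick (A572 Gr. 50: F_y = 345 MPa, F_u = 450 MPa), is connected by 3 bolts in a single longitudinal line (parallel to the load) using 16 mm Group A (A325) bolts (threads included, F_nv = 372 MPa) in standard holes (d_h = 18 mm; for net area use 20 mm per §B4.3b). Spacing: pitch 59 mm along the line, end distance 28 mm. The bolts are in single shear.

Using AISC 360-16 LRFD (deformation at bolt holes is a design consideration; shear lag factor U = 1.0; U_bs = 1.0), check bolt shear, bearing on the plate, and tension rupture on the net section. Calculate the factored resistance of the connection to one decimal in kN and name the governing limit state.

168.3 kN (bolt shear governs)

Bolt shear: A_b = π(16)²/4 = 201.06 mm². φR_n = 0.75 × 372 × 201.06 × 3 × 1 = 168.3 kN.
Bearing (8 mm plate, F_u = 450 MPa): end bolts L_c = 28 − 18/2 = 19, R_n = min(1.2×19×8×450, 2.4×16×8×450) = 82.08 kN/bolt; interior L_c = 59 − 18 = 41, R_n = 138.24 kN/bolt. φR_n = 0.75 × (1×82.08 + 2×138.24) = 268.9 kN.
Tension rupture (net): A_n = (129 − 1×20)×8 = 872 mm² (U = 1.0, A_e = A_n). φR_n = 0.75 × 450 × 872 = 294.3 kN.
Governing: min(168.3, 268.9, 294.3) = 168.3 kN → bolt shear.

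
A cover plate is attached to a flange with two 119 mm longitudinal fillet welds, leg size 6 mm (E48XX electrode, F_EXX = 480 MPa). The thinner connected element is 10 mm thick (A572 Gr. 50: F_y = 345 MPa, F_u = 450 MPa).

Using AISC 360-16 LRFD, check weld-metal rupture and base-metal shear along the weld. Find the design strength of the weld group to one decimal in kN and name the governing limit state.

218.1 kN (weld metal governs)

Weld metal: throat = 0.707×6 = 4.242 mm, L = 2×119 = 238 mm. φR_n = 0.75 × 0.6 × 480 × 4.242 × 238 = 218.1 kN.
Base metal shear (10 mm plate): yield φR_n = 1.0×0.6×345×10×238 = 492.7 kN; rupture φR_n = 0.75×0.6×450×10×238 = 482.0 kN; take 482.0 kN (rupture).
Governing: min(218.1, 482.0) = 218.1 kN → weld metal.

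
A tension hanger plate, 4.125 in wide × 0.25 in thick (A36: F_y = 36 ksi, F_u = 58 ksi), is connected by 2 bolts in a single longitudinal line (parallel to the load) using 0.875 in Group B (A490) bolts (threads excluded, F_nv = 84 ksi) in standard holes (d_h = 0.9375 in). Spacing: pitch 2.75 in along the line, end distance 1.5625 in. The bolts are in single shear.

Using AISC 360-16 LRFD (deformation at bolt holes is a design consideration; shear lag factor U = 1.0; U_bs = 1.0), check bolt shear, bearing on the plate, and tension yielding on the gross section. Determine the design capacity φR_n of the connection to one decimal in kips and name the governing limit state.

33.4 kips (gross-section yield governs)

Bolt shear: A_b = π(0.875)²/4 = 0.60132 in². φR_n = 0.75 × 84 × 0.60132 × 2 × 1 = 75.8 kips.
Bearing (0.25 in plate, F_u = 58 ksi): end bolts L_c = 1.5625 − 0.9375/2 = 1.09375, R_n = min(1.2×1.09375×0.25×58, 2.4×0.875×0.25×58) = 19.031 kips/bolt; interior L_c = 2.75 − 0.9375 = 1.8125, R_n = 30.45 kips/bolt. φR_n = 0.75 × (1×19.031 + 1×30.45) = 37.1 kips.
Tension yield (gross): A_g = 4.125×0.25 = 1.0313 in². φR_n = 0.90 × 36 × 1.0313 = 33.4 kips.
Governing: min(75.8, 37.1, 33.4) = 33.4 kips → gross-section yield.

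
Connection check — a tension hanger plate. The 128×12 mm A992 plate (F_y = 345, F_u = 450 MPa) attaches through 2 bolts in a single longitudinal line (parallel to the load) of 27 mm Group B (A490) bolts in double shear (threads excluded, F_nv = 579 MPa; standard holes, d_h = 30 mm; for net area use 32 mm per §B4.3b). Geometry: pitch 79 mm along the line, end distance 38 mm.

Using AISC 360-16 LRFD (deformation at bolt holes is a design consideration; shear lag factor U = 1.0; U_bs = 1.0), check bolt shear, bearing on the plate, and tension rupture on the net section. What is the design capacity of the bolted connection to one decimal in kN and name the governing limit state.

349.9 kN (bearing governs)

Bolt shear: A_b = π(27)²/4 = 572.56 mm². φR_n = 0.75 × 579 × 572.56 × 2 × 2 = 994.5 kN.
Bearing (12 mm plate, F_u = 450 MPa): end bolts L_c = 38 − 30/2 = 23, R_n = min(1.2×23×12×450, 2.4×27×12×450) = 149.04 kN/bolt; interior L_c = 79 − 30 = 49, R_n = 317.52 kN/bolt. φR_n = 0.75 × (1×149.04 + 1×317.52) = 349.9 kN.
Tension rupture (net): A_n = (128 − 1×32)×12 = 1152 mm² (U = 1.0, A_e = A_n). φR_n = 0.75 × 450 × 1152 = 388.8 kN.
Governing: min(994.5, 349.9, 388.8) = 349.9 kN → bearing.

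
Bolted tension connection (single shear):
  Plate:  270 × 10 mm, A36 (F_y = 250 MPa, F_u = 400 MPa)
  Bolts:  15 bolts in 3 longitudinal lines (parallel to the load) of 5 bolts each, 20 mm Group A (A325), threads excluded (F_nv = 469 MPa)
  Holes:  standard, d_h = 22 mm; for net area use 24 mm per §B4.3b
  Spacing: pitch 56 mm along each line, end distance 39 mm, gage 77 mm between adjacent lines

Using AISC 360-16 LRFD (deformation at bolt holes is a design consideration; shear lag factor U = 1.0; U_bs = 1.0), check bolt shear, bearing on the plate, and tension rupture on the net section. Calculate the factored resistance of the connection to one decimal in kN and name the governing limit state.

594.0 kN (net-section rupture governs)

Bolt shear: A_b = π(20)²/4 = 314.16 mm². φR_n = 0.75 × 469 × 314.16 × 15 × 1 = 1657.6 kN.
Bearing (10 mm plate, F_u = 400 MPa): end bolts L_c = 39 − 22/2 = 28, R_n = min(1.2×28×10×400, 2.4×20×10×400) = 134.4 kN/bolt; interior L_c = 56 − 22 = 34, R_n = 163.2 kN/bolt. φR_n = 0.75 × (3×134.4 + 12×163.2) = 1771.2 kN.
Tension rupture (net): A_n = (270 − 3×24)×10 = 1980 mm² (U = 1.0, A_e = A_n). φR_n = 0.75 × 400 × 1980 = 594.0 kN.
Governing: min(1657.6, 1771.2, 594.0) = 594.0 kN → net-section rupture.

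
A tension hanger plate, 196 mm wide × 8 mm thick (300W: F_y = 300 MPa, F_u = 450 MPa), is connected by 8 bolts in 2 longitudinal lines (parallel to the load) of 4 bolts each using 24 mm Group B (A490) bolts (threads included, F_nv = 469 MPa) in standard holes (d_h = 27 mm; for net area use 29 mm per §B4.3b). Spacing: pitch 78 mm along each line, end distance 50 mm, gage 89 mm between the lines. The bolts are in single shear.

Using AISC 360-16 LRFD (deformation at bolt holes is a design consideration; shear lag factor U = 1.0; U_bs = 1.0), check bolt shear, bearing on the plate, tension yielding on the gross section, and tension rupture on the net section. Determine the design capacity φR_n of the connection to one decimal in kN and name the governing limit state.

Bolt shear: A_b = π(24)²/4 = 452.39 mm². φR_n = 0.75 × 469 × 452.39 × 8 × 1 = 1273.0 kN.
Bearing (8 mm plate, F_u = 450 MPa): end bolts L_c = 50 − 27/2 = 36.5, R_n = min(1.2×36.5×8×450, 2.4×24×8×450) = 157.68 kN/bolt; interior L_c = 78 − 27 = 51, R_n = 207.36 kN/bolt. φR_n = 0.75 × (2×157.68 + 6×207.36) = 1169.6 kN.
Tension yield (gross): A_g = 196×8 = 1568 mm². φR_n = 0.90 × 300 × 1568 = 423.4 kN.
Tension rupture (net): A_n = (196 − 2×29)×8 = 1104 mm² (U = 1.0, A_e = A_n). φR_n = 0.75 × 450 × 1104 = 372.6 kN.
Governing: min(1273.0, 1169.6, 423.4, 372.6) = 372.6 kN → net-section rupture.

372.6 kN (net-section rupture governs)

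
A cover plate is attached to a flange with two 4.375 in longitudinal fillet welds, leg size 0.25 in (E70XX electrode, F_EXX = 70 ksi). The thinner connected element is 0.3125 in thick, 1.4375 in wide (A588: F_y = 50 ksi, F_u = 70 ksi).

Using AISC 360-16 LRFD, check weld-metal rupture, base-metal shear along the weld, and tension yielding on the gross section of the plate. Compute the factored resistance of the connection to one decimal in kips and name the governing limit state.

20.2 kips (gross-section yield governs)

Weld metal: throat = 0.707×0.25 = 0.17675 in, L = 2×4.375 = 8.75 in. φR_n = 0.75 × 0.6 × 70 × 0.17675 × 8.75 = 48.7 kips.
Base metal shear (0.3125 in plate): yield φR_n = 1.0×0.6×50×0.3125×8.75 = 82.0 kips; rupture φR_n = 0.75×0.6×70×0.3125×8.75 = 86.1 kips; take 82.0 kips (yield).
Tension yield (gross): A_g = 1.4375×0.3125 = 0.44922 in². φR_n = 0.90 × 50 × 0.44922 = 20.2 kips.
Governing: min(48.7, 82.0, 20.2) = 20.2 kips → gross-section yield.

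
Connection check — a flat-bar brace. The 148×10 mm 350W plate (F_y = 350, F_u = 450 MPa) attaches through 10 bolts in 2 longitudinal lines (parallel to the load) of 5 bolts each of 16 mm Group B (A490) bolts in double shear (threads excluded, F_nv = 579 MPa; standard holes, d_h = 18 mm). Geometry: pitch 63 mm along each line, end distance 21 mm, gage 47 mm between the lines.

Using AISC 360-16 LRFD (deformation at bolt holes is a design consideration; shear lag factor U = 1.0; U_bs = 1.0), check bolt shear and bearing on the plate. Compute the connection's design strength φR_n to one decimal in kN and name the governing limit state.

1134.0 kN (bearing governs)

Bolt shear: A_b = π(16)²/4 = 201.06 mm². φR_n = 0.75 × 579 × 201.06 × 10 × 2 = 1746.2 kN.
Bearing (10 mm plate, F_u = 450 MPa): end bolts L_c = 21 − 18/2 = 12, R_n = min(1.2×12×10×450, 2.4×16×10×450) = 64.8 kN/bolt; interior L_c = 63 − 18 = 45, R_n = 172.8 kN/bolt. φR_n = 0.75 × (2×64.8 + 8×172.8) = 1134.0 kN.
Governing: min(1746.2, 1134.0) = 1134.0 kN → bearing.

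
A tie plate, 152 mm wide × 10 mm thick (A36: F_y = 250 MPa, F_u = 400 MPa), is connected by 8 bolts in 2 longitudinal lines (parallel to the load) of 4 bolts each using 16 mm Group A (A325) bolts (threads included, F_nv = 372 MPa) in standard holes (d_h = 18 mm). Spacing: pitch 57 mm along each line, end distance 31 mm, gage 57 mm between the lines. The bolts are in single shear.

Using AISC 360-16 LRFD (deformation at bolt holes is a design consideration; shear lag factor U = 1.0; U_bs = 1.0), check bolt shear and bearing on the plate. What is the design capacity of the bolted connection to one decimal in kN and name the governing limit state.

Bolt shear: A_b = π(16)²/4 = 201.06 mm². φR_n = 0.75 × 372 × 201.06 × 8 × 1 = 448.8 kN.
Bearing (10 mm plate, F_u = 400 MPa): end bolts L_c = 31 − 18/2 = 22, R_n = min(1.2×22×10×400, 2.4×16×10×400) = 105.6 kN/bolt; interior L_c = 57 − 18 = 39, R_n = 153.6 kN/bolt. φR_n = 0.75 × (2×105.6 + 6×153.6) = 849.6 kN.
Governing: min(448.8, 849.6) = 448.8 kN → bolt shear.

448.8 kN (bolt shear governs)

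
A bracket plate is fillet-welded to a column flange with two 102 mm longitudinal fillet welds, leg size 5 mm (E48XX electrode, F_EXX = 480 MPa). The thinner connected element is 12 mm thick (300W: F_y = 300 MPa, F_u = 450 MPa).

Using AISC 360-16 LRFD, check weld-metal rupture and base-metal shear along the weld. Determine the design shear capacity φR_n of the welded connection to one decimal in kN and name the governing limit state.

155.8 kN (weld metal governs)

Weld metal: throat = 0.707×5 = 3.535 mm, L = 2×102 = 204 mm. φR_n = 0.75 × 0.6 × 480 × 3.535 × 204 = 155.8 kN.
Base metal shear (12 mm plate): yield φR_n = 1.0×0.6×300×12×204 = 440.6 kN; rupture φR_n = 0.75×0.6×450×12×204 = 495.7 kN; take 440.6 kN (yield).
Governing: min(155.8, 440.6) = 155.8 kN → weld metal.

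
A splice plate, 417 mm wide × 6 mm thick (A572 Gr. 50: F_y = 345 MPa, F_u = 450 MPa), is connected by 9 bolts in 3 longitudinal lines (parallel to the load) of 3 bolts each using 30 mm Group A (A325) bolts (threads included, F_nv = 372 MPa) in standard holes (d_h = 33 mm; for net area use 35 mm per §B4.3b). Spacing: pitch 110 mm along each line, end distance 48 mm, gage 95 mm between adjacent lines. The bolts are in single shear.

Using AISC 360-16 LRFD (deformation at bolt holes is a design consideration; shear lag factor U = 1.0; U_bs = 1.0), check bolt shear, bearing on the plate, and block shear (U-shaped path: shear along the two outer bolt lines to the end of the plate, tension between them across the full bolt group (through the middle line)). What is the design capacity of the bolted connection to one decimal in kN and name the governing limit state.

681.6 kN (block shear governs)

Bolt shear: A_b = π(30)²/4 = 706.86 mm². φR_n = 0.75 × 372 × 706.86 × 9 × 1 = 1774.9 kN.
Bearing (6 mm plate, F_u = 450 MPa): end bolts L_c = 48 − 33/2 = 31.5, R_n = min(1.2×31.5×6×450, 2.4×30×6×450) = 102.06 kN/bolt; interior L_c = 110 − 33 = 77, R_n = 194.4 kN/bolt. φR_n = 0.75 × (3×102.06 + 6×194.4) = 1104.4 kN.
Block shear: shear path 2×[48+2×110] = 2×268 mm, A_gv = 3216, A_nv = 2×(268 − 2.5×35)×6 = 2166 mm²; tension across gage: (190 − 2×35)×6 = 720 mm². R_n = min(0.6×450×2166, 0.6×345×3216) + 1.0×450×720 = min(584.82, 665.71) + 324 = 908.82 kN. φR_n = 0.75 × 908.82 = 681.6 kN.
Governing: min(1774.9, 1104.4, 681.6) = 681.6 kN → block shear.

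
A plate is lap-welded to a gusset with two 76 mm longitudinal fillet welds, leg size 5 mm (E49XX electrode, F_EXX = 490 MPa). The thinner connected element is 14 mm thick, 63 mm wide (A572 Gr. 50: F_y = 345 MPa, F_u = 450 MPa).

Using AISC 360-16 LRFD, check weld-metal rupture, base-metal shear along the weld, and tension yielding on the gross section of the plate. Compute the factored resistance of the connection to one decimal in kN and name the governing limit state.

Weld metal: throat = 0.707×5 = 3.535 mm, L = 2×76 = 152 mm. φR_n = 0.75 × 0.6 × 490 × 3.535 × 152 = 118.5 kN.
Base metal shear (14 mm plate): yield φR_n = 1.0×0.6×345×14×152 = 440.5 kN; rupture φR_n = 0.75×0.6×450×14×152 = 430.9 kN; take 430.9 kN (rupture).
Tension yield (gross): A_g = 63×14 = 882 mm². φR_n = 0.90 × 345 × 882 = 273.9 kN.
Governing: min(118.5, 430.9, 273.9) = 118.5 kN → weld metal.

118.5 kN (weld metal governs)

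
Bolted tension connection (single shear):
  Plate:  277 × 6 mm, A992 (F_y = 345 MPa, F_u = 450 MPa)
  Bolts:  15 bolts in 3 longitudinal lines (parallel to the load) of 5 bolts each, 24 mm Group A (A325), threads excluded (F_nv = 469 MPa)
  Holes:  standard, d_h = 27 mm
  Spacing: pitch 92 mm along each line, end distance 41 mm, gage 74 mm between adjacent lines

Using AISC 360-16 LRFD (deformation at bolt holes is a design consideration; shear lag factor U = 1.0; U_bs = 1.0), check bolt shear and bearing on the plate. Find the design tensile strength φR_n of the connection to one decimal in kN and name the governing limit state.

Bolt shear: A_b = π(24)²/4 = 452.39 mm². φR_n = 0.75 × 469 × 452.39 × 15 × 1 = 2386.9 kN.
Bearing (6 mm plate, F_u = 450 MPa): end bolts L_c = 41 − 27/2 = 27.5, R_n = min(1.2×27.5×6×450, 2.4×24×6×450) = 89.1 kN/bolt; interior L_c = 92 − 27 = 65, R_n = 155.52 kN/bolt. φR_n = 0.75 × (3×89.1 + 12×155.52) = 1600.2 kN.
Governing: min(2386.9, 1600.2) = 1600.2 kN → bearing.

1600.2 kN (bearing governs)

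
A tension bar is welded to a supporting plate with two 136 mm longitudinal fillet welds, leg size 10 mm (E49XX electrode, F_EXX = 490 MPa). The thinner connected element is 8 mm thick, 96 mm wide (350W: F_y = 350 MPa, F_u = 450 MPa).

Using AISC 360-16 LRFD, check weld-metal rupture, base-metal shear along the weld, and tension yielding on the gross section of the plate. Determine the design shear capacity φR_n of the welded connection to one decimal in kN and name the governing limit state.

Weld metal: throat = 0.707×10 = 7.07 mm, L = 2×136 = 272 mm. φR_n = 0.75 × 0.6 × 490 × 7.07 × 272 = 424.0 kN.
Base metal shear (8 mm plate): yield φR_n = 1.0×0.6×350×8×272 = 457.0 kN; rupture φR_n = 0.75×0.6×450×8×272 = 440.6 kN; take 440.6 kN (rupture).
Tension yield (gross): A_g = 96×8 = 768 mm². φR_n = 0.90 × 350 × 768 = 241.9 kN.
Governing: min(424.0, 440.6, 241.9) = 241.9 kN → gross-section yield.

241.9 kN (gross-section yield governs)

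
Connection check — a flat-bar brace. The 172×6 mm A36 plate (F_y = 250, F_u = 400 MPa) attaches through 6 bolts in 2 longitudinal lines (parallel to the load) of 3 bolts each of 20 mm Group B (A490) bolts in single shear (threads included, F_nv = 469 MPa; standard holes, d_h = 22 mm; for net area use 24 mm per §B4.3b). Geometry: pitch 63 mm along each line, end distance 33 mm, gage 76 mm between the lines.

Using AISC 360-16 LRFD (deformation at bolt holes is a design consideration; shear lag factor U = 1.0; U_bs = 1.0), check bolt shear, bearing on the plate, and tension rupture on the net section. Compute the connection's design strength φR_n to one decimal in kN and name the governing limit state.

Bolt shear: A_b = π(20)²/4 = 314.16 mm². φR_n = 0.75 × 469 × 314.16 × 6 × 1 = 663.0 kN.
Bearing (6 mm plate, F_u = 400 MPa): end bolts L_c = 33 − 22/2 = 22, R_n = min(1.2×22×6×400, 2.4×20×6×400) = 63.36 kN/bolt; interior L_c = 63 − 22 = 41, R_n = 115.2 kN/bolt. φR_n = 0.75 × (2×63.36 + 4×115.2) = 440.6 kN.
Tension rupture (net): A_n = (172 − 2×24)×6 = 744 mm² (U = 1.0, A_e = A_n). φR_n = 0.75 × 400 × 744 = 223.2 kN.
Governing: min(663.0, 440.6, 223.2) = 223.2 kN → net-section rupture.

223.2 kN (net-section rupture governs)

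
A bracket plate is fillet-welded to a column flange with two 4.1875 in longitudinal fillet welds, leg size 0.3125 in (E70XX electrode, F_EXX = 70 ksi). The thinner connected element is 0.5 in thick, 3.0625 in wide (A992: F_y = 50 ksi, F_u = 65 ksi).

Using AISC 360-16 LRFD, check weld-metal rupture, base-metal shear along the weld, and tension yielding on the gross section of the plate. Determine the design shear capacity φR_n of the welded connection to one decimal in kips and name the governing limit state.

58.3 kips (weld metal governs)

Weld metal: throat = 0.707×0.3125 = 0.22094 in, L = 2×4.1875 = 8.375 in. φR_n = 0.75 × 0.6 × 70 × 0.22094 × 8.375 = 58.3 kips.
Base metal shear (0.5 in plate): yield φR_n = 1.0×0.6×50×0.5×8.375 = 125.6 kips; rupture φR_n = 0.75×0.6×65×0.5×8.375 = 122.5 kips; take 122.5 kips (rupture).
Tension yield (gross): A_g = 3.0625×0.5 = 1.5313 in². φR_n = 0.90 × 50 × 1.5313 = 68.9 kips.
Governing: min(58.3, 122.5, 68.9) = 58.3 kips → weld metal.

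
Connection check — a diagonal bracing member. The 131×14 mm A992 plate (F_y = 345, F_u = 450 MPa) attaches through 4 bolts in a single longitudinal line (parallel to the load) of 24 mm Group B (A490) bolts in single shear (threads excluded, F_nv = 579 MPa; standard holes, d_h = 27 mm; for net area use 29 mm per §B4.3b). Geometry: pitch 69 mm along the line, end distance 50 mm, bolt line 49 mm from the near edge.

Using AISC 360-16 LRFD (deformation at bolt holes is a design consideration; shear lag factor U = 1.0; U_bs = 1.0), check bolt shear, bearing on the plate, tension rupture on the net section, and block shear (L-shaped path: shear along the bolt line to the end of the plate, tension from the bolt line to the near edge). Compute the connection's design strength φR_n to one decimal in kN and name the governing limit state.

482.0 kN (net-section rupture governs)

Bolt shear: A_b = π(24)²/4 = 452.39 mm². φR_n = 0.75 × 579 × 452.39 × 4 × 1 = 785.8 kN.
Bearing (14 mm plate, F_u = 450 MPa): end bolts L_c = 50 − 27/2 = 36.5, R_n = min(1.2×36.5×14×450, 2.4×24×14×450) = 275.94 kN/bolt; interior L_c = 69 − 27 = 42, R_n = 317.52 kN/bolt. φR_n = 0.75 × (1×275.94 + 3×317.52) = 921.4 kN.
Tension rupture (net): A_n = (131 − 1×29)×14 = 1428 mm² (U = 1.0, A_e = A_n). φR_n = 0.75 × 450 × 1428 = 482.0 kN.
Block shear: shear path 1×[50+3×69] = 1×257 mm, A_gv = 3598, A_nv = 1×(257 − 3.5×29)×14 = 2177 mm²; tension to near edge: (49 − 0.5×29)×14 = 483 mm². R_n = min(0.6×450×2177, 0.6×345×3598) + 1.0×450×483 = min(587.79, 744.79) + 217.35 = 805.14 kN. φR_n = 0.75 × 805.14 = 603.9 kN.
Governing: min(785.8, 921.4, 482.0, 603.9) = 482.0 kN → net-section rupture.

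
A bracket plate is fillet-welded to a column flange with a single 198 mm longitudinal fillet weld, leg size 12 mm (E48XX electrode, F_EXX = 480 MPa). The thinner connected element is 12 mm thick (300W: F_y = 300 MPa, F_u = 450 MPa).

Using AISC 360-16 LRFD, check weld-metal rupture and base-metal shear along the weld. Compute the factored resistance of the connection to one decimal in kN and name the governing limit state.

Weld metal: throat = 0.707×12 = 8.484 mm, L = 198 mm. φR_n = 0.75 × 0.6 × 480 × 8.484 × 198 = 362.8 kN.
Base metal shear (12 mm plate): yield φR_n = 1.0×0.6×300×12×198 = 427.7 kN; rupture φR_n = 0.75×0.6×450×12×198 = 481.1 kN; take 427.7 kN (yield).
Governing: min(362.8, 427.7) = 362.8 kN → weld metal.

362.8 kN (weld metal governs)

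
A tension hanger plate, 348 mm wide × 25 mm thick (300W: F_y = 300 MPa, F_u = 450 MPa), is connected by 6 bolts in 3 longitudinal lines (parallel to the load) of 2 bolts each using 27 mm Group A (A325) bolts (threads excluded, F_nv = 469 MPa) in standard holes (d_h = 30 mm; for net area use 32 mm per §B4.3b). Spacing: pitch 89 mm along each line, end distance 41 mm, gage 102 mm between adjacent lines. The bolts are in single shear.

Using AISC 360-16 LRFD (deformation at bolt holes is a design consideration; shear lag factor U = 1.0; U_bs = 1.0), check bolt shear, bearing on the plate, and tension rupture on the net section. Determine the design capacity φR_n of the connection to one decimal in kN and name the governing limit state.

1208.4 kN (bolt shear governs)

Bolt shear: A_b = π(27)²/4 = 572.56 mm². φR_n = 0.75 × 469 × 572.56 × 6 × 1 = 1208.4 kN.
Bearing (25 mm plate, F_u = 450 MPa): end bolts L_c = 41 − 30/2 = 26, R_n = min(1.2×26×25×450, 2.4×27×25×450) = 351 kN/bolt; interior L_c = 89 − 30 = 59, R_n = 729 kN/bolt. φR_n = 0.75 × (3×351 + 3×729) = 2430.0 kN.
Tension rupture (net): A_n = (348 − 3×32)×25 = 6300 mm² (U = 1.0, A_e = A_n). φR_n = 0.75 × 450 × 6300 = 2126.3 kN.
Governing: min(1208.4, 2430.0, 2126.3) = 1208.4 kN → bolt shear.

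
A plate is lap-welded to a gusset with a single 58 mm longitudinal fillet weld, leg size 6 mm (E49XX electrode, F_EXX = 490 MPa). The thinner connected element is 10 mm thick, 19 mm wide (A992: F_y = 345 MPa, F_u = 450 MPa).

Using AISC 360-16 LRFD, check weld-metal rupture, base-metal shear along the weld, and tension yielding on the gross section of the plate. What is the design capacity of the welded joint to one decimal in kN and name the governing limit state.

Weld metal: throat = 0.707×6 = 4.242 mm, L = 58 mm. φR_n = 0.75 × 0.6 × 490 × 4.242 × 58 = 54.3 kN.
Base metal shear (10 mm plate): yield φR_n = 1.0×0.6×345×10×58 = 120.1 kN; rupture φR_n = 0.75×0.6×450×10×58 = 117.5 kN; take 117.5 kN (rupture).
Tension yield (gross): A_g = 19×10 = 190 mm². φR_n = 0.90 × 345 × 190 = 59.0 kN.
Governing: min(54.3, 117.5, 59.0) = 54.3 kN → weld metal.

54.3 kN (weld metal governs)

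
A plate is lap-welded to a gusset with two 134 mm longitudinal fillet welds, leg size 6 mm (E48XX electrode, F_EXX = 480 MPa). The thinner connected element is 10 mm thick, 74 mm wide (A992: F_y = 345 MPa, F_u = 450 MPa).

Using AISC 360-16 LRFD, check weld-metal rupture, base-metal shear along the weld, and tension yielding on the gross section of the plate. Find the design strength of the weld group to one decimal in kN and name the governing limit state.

229.8 kN (gross-section yield governs)

Weld metal: throat = 0.707×6 = 4.242 mm, L = 2×134 = 268 mm. φR_n = 0.75 × 0.6 × 480 × 4.242 × 268 = 245.6 kN.
Base metal shear (10 mm plate): yield φR_n = 1.0×0.6×345×10×268 = 554.8 kN; rupture φR_n = 0.75×0.6×450×10×268 = 542.7 kN; take 542.7 kN (rupture).
Tension yield (gross): A_g = 74×10 = 740 mm². φR_n = 0.90 × 345 × 740 = 229.8 kN.
Governing: min(245.6, 542.7, 229.8) = 229.8 kN → gross-section yield.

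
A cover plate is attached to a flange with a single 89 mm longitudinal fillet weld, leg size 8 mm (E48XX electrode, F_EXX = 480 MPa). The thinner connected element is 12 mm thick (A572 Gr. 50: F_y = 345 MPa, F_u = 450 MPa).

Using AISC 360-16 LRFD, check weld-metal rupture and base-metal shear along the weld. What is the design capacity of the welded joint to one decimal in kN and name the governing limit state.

108.7 kN (weld metal governs)

Weld metal: throat = 0.707×8 = 5.656 mm, L = 89 mm. φR_n = 0.75 × 0.6 × 480 × 5.656 × 89 = 108.7 kN.
Base metal shear (12 mm plate): yield φR_n = 1.0×0.6×345×12×89 = 221.1 kN; rupture φR_n = 0.75×0.6×450×12×89 = 216.3 kN; take 216.3 kN (rupture).
Governing: min(108.7, 216.3) = 108.7 kN → weld metal.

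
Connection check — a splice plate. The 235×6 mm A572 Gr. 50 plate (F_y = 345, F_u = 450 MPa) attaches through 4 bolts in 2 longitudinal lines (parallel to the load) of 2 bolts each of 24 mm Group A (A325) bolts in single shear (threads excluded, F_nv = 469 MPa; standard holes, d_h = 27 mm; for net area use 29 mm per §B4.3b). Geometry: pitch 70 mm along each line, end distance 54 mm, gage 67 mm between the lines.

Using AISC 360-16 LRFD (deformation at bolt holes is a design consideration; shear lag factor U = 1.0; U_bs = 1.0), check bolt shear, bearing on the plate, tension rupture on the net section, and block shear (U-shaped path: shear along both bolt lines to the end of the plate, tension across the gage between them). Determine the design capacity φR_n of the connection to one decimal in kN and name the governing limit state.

Bolt shear: A_b = π(24)²/4 = 452.39 mm². φR_n = 0.75 × 469 × 452.39 × 4 × 1 = 636.5 kN.
Bearing (6 mm plate, F_u = 450 MPa): end bolts L_c = 54 − 27/2 = 40.5, R_n = min(1.2×40.5×6×450, 2.4×24×6×450) = 131.22 kN/bolt; interior L_c = 70 − 27 = 43, R_n = 139.32 kN/bolt. φR_n = 0.75 × (2×131.22 + 2×139.32) = 405.8 kN.
Tension rupture (net): A_n = (235 − 2×29)×6 = 1062 mm² (U = 1.0, A_e = A_n). φR_n = 0.75 × 450 × 1062 = 358.4 kN.
Block shear: shear path 2×[54+1×70] = 2×124 mm, A_gv = 1488, A_nv = 2×(124 − 1.5×29)×6 = 966 mm²; tension across gage: (67 − 1×29)×6 = 228 mm². R_n = min(0.6×450×966, 0.6×345×1488) + 1.0×450×228 = min(260.82, 308.02) + 102.6 = 363.42 kN. φR_n = 0.75 × 363.42 = 272.6 kN.
Governing: min(636.5, 405.8, 358.4, 272.6) = 272.6 kN → block shear.

272.6 kN (block shear governs)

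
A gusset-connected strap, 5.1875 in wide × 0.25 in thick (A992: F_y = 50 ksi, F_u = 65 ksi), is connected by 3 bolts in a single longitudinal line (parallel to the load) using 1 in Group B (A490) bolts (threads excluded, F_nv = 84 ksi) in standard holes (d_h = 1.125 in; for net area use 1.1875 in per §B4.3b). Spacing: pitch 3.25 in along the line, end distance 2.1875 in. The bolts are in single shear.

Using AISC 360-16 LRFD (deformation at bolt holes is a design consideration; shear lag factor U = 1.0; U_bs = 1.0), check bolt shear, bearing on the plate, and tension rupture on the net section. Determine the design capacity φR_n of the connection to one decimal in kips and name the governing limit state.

48.8 kips (net-section rupture governs)

Bolt shear: A_b = π(1)²/4 = 0.7854 in². φR_n = 0.75 × 84 × 0.7854 × 3 × 1 = 148.4 kips.
Bearing (0.25 in plate, F_u = 65 ksi): end bolts L_c = 2.1875 − 1.125/2 = 1.625, R_n = min(1.2×1.625×0.25×65, 2.4×1×0.25×65) = 31.688 kips/bolt; interior L_c = 3.25 − 1.125 = 2.125, R_n = 39 kips/bolt. φR_n = 0.75 × (1×31.688 + 2×39) = 82.3 kips.
Tension rupture (net): A_n = (5.1875 − 1×1.1875)×0.25 = 1 in² (U = 1.0, A_e = A_n). φR_n = 0.75 × 65 × 1 = 48.8 kips.
Governing: min(148.4, 82.3, 48.8) = 48.8 kips → net-section rupture.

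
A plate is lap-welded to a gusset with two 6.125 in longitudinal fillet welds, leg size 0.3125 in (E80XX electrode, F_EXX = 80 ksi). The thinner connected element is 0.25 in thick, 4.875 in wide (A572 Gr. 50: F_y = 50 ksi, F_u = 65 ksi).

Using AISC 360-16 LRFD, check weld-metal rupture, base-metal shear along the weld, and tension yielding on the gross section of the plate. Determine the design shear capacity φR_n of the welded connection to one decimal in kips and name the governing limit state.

Weld metal: throat = 0.707×0.3125 = 0.22094 in, L = 2×6.125 = 12.25 in. φR_n = 0.75 × 0.6 × 80 × 0.22094 × 12.25 = 97.4 kips.
Base metal shear (0.25 in plate): yield φR_n = 1.0×0.6×50×0.25×12.25 = 91.9 kips; rupture φR_n = 0.75×0.6×65×0.25×12.25 = 89.6 kips; take 89.6 kips (rupture).
Tension yield (gross): A_g = 4.875×0.25 = 1.2188 in². φR_n = 0.90 × 50 × 1.2188 = 54.8 kips.
Governing: min(97.4, 89.6, 54.8) = 54.8 kips → gross-section yield.

54.8 kips (gross-section yield governs)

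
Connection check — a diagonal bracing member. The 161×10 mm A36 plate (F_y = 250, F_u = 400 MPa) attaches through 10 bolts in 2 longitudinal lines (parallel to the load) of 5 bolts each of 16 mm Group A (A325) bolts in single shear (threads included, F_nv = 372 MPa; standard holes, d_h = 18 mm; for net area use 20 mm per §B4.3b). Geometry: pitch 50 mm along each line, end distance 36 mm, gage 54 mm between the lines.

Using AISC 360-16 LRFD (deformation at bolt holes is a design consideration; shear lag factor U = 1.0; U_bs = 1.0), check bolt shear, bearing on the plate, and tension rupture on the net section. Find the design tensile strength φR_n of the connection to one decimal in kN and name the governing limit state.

Bolt shear: A_b = π(16)²/4 = 201.06 mm². φR_n = 0.75 × 372 × 201.06 × 10 × 1 = 561.0 kN.
Bearing (10 mm plate, F_u = 400 MPa): end bolts L_c = 36 − 18/2 = 27, R_n = min(1.2×27×10×400, 2.4×16×10×400) = 129.6 kN/bolt; interior L_c = 50 − 18 = 32, R_n = 153.6 kN/bolt. φR_n = 0.75 × (2×129.6 + 8×153.6) = 1116.0 kN.
Tension rupture (net): A_n = (161 − 2×20)×10 = 1210 mm² (U = 1.0, A_e = A_n). φR_n = 0.75 × 400 × 1210 = 363.0 kN.
Governing: min(561.0, 1116.0, 363.0) = 363.0 kN → net-section rupture.

363.0 kN (net-section rupture governs)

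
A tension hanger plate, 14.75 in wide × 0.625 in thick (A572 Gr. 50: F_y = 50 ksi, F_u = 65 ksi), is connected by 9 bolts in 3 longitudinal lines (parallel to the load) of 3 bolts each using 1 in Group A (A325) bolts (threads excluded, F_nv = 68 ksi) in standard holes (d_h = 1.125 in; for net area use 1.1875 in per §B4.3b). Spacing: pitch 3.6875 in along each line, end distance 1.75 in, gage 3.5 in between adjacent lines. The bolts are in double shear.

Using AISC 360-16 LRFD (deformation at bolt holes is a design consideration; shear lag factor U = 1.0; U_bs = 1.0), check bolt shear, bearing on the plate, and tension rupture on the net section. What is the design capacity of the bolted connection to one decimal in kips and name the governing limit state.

Bolt shear: A_b = π(1)²/4 = 0.7854 in². φR_n = 0.75 × 68 × 0.7854 × 9 × 2 = 721.0 kips.
Bearing (0.625 in plate, F_u = 65 ksi): end bolts L_c = 1.75 − 1.125/2 = 1.1875, R_n = min(1.2×1.1875×0.625×65, 2.4×1×0.625×65) = 57.891 kips/bolt; interior L_c = 3.6875 − 1.125 = 2.5625, R_n = 97.5 kips/bolt. φR_n = 0.75 × (3×57.891 + 6×97.5) = 569.0 kips.
Tension rupture (net): A_n = (14.75 − 3×1.1875)×0.625 = 6.9922 in² (U = 1.0, A_e = A_n). φR_n = 0.75 × 65 × 6.9922 = 340.9 kips.
Governing: min(721.0, 569.0, 340.9) = 340.9 kips → net-section rupture.

340.9 kips (net-section rupture governs)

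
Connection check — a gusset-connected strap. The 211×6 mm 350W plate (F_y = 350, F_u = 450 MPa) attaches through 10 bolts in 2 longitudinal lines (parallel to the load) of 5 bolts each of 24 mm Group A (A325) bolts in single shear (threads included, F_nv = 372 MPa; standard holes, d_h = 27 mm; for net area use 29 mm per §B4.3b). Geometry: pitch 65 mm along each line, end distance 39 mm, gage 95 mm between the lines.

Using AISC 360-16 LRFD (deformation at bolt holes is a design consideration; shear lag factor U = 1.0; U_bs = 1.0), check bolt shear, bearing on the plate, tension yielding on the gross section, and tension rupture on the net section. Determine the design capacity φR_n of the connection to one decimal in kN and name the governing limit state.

Bolt shear: A_b = π(24)²/4 = 452.39 mm². φR_n = 0.75 × 372 × 452.39 × 10 × 1 = 1262.2 kN.
Bearing (6 mm plate, F_u = 450 MPa): end bolts L_c = 39 − 27/2 = 25.5, R_n = min(1.2×25.5×6×450, 2.4×24×6×450) = 82.62 kN/bolt; interior L_c = 65 − 27 = 38, R_n = 123.12 kN/bolt. φR_n = 0.75 × (2×82.62 + 8×123.12) = 862.7 kN.
Tension yield (gross): A_g = 211×6 = 1266 mm². φR_n = 0.90 × 350 × 1266 = 398.8 kN.
Tension rupture (net): A_n = (211 − 2×29)×6 = 918 mm² (U = 1.0, A_e = A_n). φR_n = 0.75 × 450 × 918 = 309.8 kN.
Governing: min(1262.2, 862.7, 398.8, 309.8) = 309.8 kN → net-section rupture.

309.8 kN (net-section rupture governs)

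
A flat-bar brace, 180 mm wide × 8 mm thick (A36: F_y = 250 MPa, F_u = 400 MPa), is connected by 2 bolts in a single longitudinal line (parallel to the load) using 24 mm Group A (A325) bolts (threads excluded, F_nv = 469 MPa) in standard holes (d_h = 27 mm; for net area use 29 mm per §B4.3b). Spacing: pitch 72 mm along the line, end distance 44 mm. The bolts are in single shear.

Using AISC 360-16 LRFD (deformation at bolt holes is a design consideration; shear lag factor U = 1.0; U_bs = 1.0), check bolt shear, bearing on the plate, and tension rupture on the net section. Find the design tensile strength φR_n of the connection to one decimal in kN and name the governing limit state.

217.4 kN (bearing governs)

Bolt shear: A_b = π(24)²/4 = 452.39 mm². φR_n = 0.75 × 469 × 452.39 × 2 × 1 = 318.3 kN.
Bearing (8 mm plate, F_u = 400 MPa): end bolts L_c = 44 − 27/2 = 30.5, R_n = min(1.2×30.5×8×400, 2.4×24×8×400) = 117.12 kN/bolt; interior L_c = 72 − 27 = 45, R_n = 172.8 kN/bolt. φR_n = 0.75 × (1×117.12 + 1×172.8) = 217.4 kN.
Tension rupture (net): A_n = (180 − 1×29)×8 = 1208 mm² (U = 1.0, A_e = A_n). φR_n = 0.75 × 400 × 1208 = 362.4 kN.
Governing: min(318.3, 217.4, 362.4) = 217.4 kN → bearing.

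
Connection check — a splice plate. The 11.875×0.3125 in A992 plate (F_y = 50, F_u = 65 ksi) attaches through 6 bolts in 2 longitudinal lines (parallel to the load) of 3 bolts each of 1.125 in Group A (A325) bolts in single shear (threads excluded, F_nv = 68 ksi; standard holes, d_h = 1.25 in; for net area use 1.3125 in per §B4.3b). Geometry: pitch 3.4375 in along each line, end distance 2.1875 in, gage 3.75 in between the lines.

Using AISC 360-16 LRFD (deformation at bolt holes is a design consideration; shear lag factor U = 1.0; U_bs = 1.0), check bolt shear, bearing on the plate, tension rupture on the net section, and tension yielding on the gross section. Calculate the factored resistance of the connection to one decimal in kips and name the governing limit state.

140.9 kips (net-section rupture governs)

Bolt shear: A_b = π(1.125)²/4 = 0.99402 in². φR_n = 0.75 × 68 × 0.99402 × 6 × 1 = 304.2 kips.
Bearing (0.3125 in plate, F_u = 65 ksi): end bolts L_c = 2.1875 − 1.25/2 = 1.5625, R_n = min(1.2×1.5625×0.3125×65, 2.4×1.125×0.3125×65) = 38.086 kips/bolt; interior L_c = 3.4375 − 1.25 = 2.1875, R_n = 53.32 kips/bolt. φR_n = 0.75 × (2×38.086 + 4×53.32) = 217.1 kips.
Tension rupture (net): A_n = (11.875 − 2×1.3125)×0.3125 = 2.8906 in² (U = 1.0, A_e = A_n). φR_n = 0.75 × 65 × 2.8906 = 140.9 kips.
Tension yield (gross): A_g = 11.875×0.3125 = 3.7109 in². φR_n = 0.90 × 50 × 3.7109 = 167.0 kips.
Governing: min(304.2, 217.1, 140.9, 167.0) = 140.9 kips → net-section rupture.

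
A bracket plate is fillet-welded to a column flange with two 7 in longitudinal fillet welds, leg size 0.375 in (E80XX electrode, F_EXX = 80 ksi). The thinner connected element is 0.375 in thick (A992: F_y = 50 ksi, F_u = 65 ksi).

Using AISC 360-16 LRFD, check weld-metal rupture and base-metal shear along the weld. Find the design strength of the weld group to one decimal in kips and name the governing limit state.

Weld metal: throat = 0.707×0.375 = 0.26513 in, L = 2×7 = 14 in. φR_n = 0.75 × 0.6 × 80 × 0.26513 × 14 = 133.6 kips.
Base metal shear (0.375 in plate): yield φR_n = 1.0×0.6×50×0.375×14 = 157.5 kips; rupture φR_n = 0.75×0.6×65×0.375×14 = 153.6 kips; take 153.6 kips (rupture).
Governing: min(133.6, 153.6) = 133.6 kips → weld metal.

133.6 kips (weld metal governs)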